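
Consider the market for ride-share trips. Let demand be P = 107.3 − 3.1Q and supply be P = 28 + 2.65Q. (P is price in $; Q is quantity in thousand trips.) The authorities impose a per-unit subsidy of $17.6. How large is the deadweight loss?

Competitive equilibrium: 107.3 − 3.1Q = 28 + 2.65Q → Q* = 13.7913, P* = 64.547.
The subsidy lowers effective supply by 17.6: P = 10.4 + 2.65Q.
New quantity: 107.3 − 3.1Q = 10.4 + 2.65Q → Q' = 16.8522.
Overproduction ΔQ = 16.8522 − 13.7913 = 3.0609; wedge = subsidy = 17.6.
Deadweight loss = ½ × 3.0609 × 17.6 = $26.94 thousand.

$26.94 thousand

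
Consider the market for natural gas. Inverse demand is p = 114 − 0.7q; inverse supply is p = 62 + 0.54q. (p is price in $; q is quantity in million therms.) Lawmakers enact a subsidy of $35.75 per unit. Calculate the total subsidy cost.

$2529.89 million

Competitive equilibrium: 114 − 0.7q = 62 + 0.54q → q* = 41.9355, p* = 84.6452.
The subsidy lowers effective supply by 35.75: p = 26.25 + 0.54q.
New quantity: 114 − 0.7q = 26.25 + 0.54q → q' = 70.7661.
Total subsidy cost = 35.75 × 70.7661 = $2529.89 million.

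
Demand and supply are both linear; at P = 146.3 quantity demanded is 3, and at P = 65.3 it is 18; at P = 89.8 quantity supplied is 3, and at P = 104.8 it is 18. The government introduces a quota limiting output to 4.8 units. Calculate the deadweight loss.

158.06

Demand slope = (65.3 − 146.3)/(18 − 3) = −5.4, so P = 162.5 − 5.4Q.
Supply slope = (104.8 − 89.8)/(18 − 3) = 1, so P = 86.8 + Q.
Competitive equilibrium: 162.5 − 5.4Q = 86.8 + Q → Q* = 11.8281, P* = 98.6281.
At Q = 4.8: demand price = 162.5 − 5.4·4.8 = 136.58; supply price = 86.8 + 1·4.8 = 91.6.
ΔQ = 11.8281 − 4.8 = 7.0281; wedge = 136.58 − 91.6 = 44.98.
DWL = ½ × 7.0281 × 44.98 = 158.06.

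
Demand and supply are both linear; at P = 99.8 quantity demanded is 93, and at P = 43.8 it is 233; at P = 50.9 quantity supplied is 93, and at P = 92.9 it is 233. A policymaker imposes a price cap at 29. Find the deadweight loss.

Demand slope = (43.8 − 99.8)/(233 − 93) = −0.4, so P = 137 − 0.4Q.
Supply slope = (92.9 − 50.9)/(233 − 93) = 0.3, so P = 23 + 0.3Q.
Competitive equilibrium: 137 − 0.4Q = 23 + 0.3Q → Q* = 162.8571, P* = 71.8571.
At the ceiling P = 29, quantity supplied = (29 − 23)/0.3 = 20.
Willingness to pay at Q' = 20: 137 − 0.4·20 = 129.
ΔQ = 162.8571 − 20 = 142.8571; wedge = 129 − 29 = 100.
Welfare loss = ½ × 142.8571 × 100 = 7142.86.

7142.86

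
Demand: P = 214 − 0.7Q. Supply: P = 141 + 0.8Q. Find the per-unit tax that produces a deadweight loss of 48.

12

Competitive equilibrium: 214 − 0.7Q = 141 + 0.8Q → Q* = 48.6667, P* = 179.9333.
A tax t gives ΔQ = t/1.5 and wedge t, so DWL = t²/3.
t²/3 = 48 → t² = 144 → t = 12.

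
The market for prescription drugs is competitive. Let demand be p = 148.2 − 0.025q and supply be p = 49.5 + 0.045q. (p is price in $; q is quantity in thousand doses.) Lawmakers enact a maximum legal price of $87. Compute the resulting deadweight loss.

$11639.06 thousand

Competitive equilibrium: 148.2 − 0.025q = 49.5 + 0.045q → q* = 1410, p* = 112.95.
At the ceiling p = 87, quantity supplied = (87 − 49.5)/0.045 = 833.33333.
Willingness to pay at q' = 833.33333: 148.2 − 0.025·833.33333 = 127.36667.
Δq = 1410 − 833.33333 = 576.66667; wedge = 127.36667 − 87 = 40.36667.
DWL = ½ × 576.66667 × 40.36667 = $11639.06 thousand.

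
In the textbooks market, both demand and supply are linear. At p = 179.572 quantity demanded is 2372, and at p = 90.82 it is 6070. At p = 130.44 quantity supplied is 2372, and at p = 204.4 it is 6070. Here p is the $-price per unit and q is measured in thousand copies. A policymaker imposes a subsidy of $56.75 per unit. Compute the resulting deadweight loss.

$36597.30 thousand

Demand slope = (90.82 − 179.572)/(6070 − 2372) = −0.024, so p = 236.5 − 0.024q.
Supply slope = (204.4 − 130.44)/(6070 − 2372) = 0.02, so p = 83 + 0.02q.
Competitive equilibrium: 236.5 − 0.024q = 83 + 0.02q → q* = 3488.6364, p* = 152.7727.
The subsidy lowers effective supply by 56.75: p = 26.25 + 0.02q.
New quantity: 236.5 − 0.024q = 26.25 + 0.02q → q' = 4778.4091.
Overproduction Δq = 4778.4091 − 3488.6364 = 1289.7727; wedge = subsidy = 56.75.
Deadweight loss = ½ × 1289.7727 × 56.75 = $36597.30 thousand.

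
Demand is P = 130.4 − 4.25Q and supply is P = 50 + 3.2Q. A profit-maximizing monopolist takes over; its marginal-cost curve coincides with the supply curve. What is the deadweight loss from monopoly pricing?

57.24

Competitive equilibrium: 130.4 − 4.25Q = 50 + 3.2Q → Q* = 10.7919, P* = 84.5342.
Marginal revenue: MR = 130.4 − 8.5Q. Set MR = MC: 130.4 − 8.5Q = 50 + 3.2Q → Q_m = 6.8718.
Price P_m = 130.4 − 4.25·6.8718 = 101.1949; MC(Q_m) = 50 + 3.2·6.8718 = 71.9898.
Competitive Q* = 10.7919, so ΔQ = 3.9201; wedge = 101.1949 − 71.9898 = 29.2051.
DWL = ½ × 3.9201 × 29.2051 = 57.24.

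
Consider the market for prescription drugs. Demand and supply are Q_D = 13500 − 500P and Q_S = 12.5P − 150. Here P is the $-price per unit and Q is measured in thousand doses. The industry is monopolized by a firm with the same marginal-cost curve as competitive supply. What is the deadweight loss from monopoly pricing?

In inverse form: demand P = 27 − 0.002Q, supply P = 12 + 0.08Q.
Competitive equilibrium: 27 − 0.002Q = 12 + 0.08Q → Q* = 182.9268, P* = 26.6341.
Marginal revenue: MR = 27 − 0.004Q. Set MR = MC: 27 − 0.004Q = 12 + 0.08Q → Q_m = 178.5714.
Price P_m = 27 − 0.002·178.5714 = 26.6429; MC(Q_m) = 12 + 0.08·178.5714 = 26.2857.
Competitive Q* = 182.9268, so ΔQ = 4.3554; wedge = 26.6429 − 26.2857 = 0.3572.
Welfare loss = ½ × 4.3554 × 0.3572 = $0.78 thousand.

$0.78 thousand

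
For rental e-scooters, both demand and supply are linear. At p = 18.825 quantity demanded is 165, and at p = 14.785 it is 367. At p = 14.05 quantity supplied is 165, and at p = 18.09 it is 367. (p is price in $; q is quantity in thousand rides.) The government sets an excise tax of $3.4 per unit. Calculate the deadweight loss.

Demand slope = (14.785 − 18.825)/(367 − 165) = −0.02, so p = 22.125 − 0.02q.
Supply slope = (18.09 − 14.05)/(367 − 165) = 0.02, so p = 10.75 + 0.02q.
Competitive equilibrium: 22.125 − 0.02q = 10.75 + 0.02q → q* = 284.375, p* = 16.4375.
With the tax, the buyer price exceeds the seller price by 3.4: (22.125 − 0.02q) − (10.75 + 0.02q) = 3.4 → q' = 199.375.
Δq = 284.375 − 199.375 = 85; the wedge equals the tax, 3.4.
Deadweight loss = ½ × 85 × 3.4 = $144.50 thousand.

$144.50 thousand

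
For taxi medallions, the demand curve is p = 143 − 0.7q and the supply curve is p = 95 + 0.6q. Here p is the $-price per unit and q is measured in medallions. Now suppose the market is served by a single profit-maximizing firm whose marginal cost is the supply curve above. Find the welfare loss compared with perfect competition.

Competitive equilibrium: 143 − 0.7q = 95 + 0.6q → q* = 36.9231, p* = 117.1538.
Marginal revenue: MR = 143 − 1.4q. Set MR = MC: 143 − 1.4q = 95 + 0.6q → q_m = 24.
Price p_m = 143 − 0.7·24 = 126.2; MC(q_m) = 95 + 0.6·24 = 109.4.
Competitive q* = 36.9231, so Δq = 12.9231; wedge = 126.2 − 109.4 = 16.8.
The triangle = ½ × 12.9231 × 16.8 = $108.55.

$108.55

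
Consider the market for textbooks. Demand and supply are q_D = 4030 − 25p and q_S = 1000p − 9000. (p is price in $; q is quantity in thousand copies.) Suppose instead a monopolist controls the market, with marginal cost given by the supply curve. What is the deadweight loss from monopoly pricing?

$68891.46 thousand

In inverse form: demand p = 161.2 − 0.04q, supply p = 9 + 0.001q.
Competitive equilibrium: 161.2 − 0.04q = 9 + 0.001q → q* = 3712.195122, p* = 12.712195.
Marginal revenue: MR = 161.2 − 0.08q. Set MR = MC: 161.2 − 0.08q = 9 + 0.001q → q_m = 1879.012346.
Price p_m = 161.2 − 0.04·1879.012346 = 86.039506; MC(q_m) = 9 + 0.001·1879.012346 = 10.879012.
Competitive q* = 3712.195122, so Δq = 1833.182776; wedge = 86.039506 − 10.879012 = 75.160494.
The triangle = ½ × 1833.182776 × 75.160494 = $68891.46 thousand.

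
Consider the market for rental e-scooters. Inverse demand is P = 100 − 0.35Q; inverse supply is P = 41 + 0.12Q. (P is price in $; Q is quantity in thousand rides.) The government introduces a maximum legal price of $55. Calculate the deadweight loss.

$18.47 thousand

Competitive equilibrium: 100 − 0.35Q = 41 + 0.12Q → Q* = 125.5319, P* = 56.0638.
At the ceiling P = 55, quantity supplied = (55 − 41)/0.12 = 116.6667.
Willingness to pay at Q' = 116.6667: 100 − 0.35·116.6667 = 59.1667.
ΔQ = 125.5319 − 116.6667 = 8.8652; wedge = 59.1667 − 55 = 4.1667.
DWL = ½ × 8.8652 × 4.1667 = $18.47 thousand.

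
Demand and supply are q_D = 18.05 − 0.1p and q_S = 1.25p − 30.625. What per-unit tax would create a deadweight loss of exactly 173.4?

61.2

In inverse form: demand p = 180.5 − 10q, supply p = 24.5 + 0.8q.
Competitive equilibrium: 180.5 − 10q = 24.5 + 0.8q → q* = 14.4444, p* = 36.0556.
A tax t gives Δq = t/10.8 and wedge t, so DWL = t²/21.6.
t²/21.6 = 173.4 → t² = 3745.44 → t = 61.2.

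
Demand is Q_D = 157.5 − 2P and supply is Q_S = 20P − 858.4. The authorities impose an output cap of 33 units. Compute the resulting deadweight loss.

284.17

In inverse form: demand P = 78.75 − 0.5Q, supply P = 42.92 + 0.05Q.
Competitive equilibrium: 78.75 − 0.5Q = 42.92 + 0.05Q → Q* = 65.1455, P* = 46.1773.
At Q = 33: demand price = 78.75 − 0.5·33 = 62.25; supply price = 42.92 + 0.05·33 = 44.57.
ΔQ = 65.1455 − 33 = 32.1455; wedge = 62.25 − 44.57 = 17.68.
The triangle = ½ × 32.1455 × 17.68 = 284.17.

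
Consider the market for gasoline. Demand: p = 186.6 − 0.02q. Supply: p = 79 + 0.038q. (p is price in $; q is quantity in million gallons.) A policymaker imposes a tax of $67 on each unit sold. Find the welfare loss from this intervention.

Competitive equilibrium: 186.6 − 0.02q = 79 + 0.038q → q* = 1855.1724, p* = 149.4966.
With the tax, the buyer price exceeds the seller price by 67: (186.6 − 0.02q) − (79 + 0.038q) = 67 → q' = 700.
Δq = 1855.1724 − 700 = 1155.1724; the wedge equals the tax, 67.
Welfare loss = ½ × 1155.1724 × 67 = $38698.28 million.

$38698.28 million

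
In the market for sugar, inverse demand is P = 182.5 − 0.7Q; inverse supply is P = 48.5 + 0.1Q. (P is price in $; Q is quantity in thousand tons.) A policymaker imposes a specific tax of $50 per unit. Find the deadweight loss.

Competitive equilibrium: 182.5 − 0.7Q = 48.5 + 0.1Q → Q* = 167.5, P* = 65.25.
With the tax, the buyer price exceeds the seller price by 50: (182.5 − 0.7Q) − (48.5 + 0.1Q) = 50 → Q' = 105.
ΔQ = 167.5 − 105 = 62.5; the wedge equals the tax, 50.
DWL = ½ × 62.5 × 50 = $1562.50 thousand.

$1562.50 thousand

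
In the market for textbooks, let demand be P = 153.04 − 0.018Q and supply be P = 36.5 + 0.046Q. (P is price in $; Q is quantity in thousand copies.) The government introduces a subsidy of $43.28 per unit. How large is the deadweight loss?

Competitive equilibrium: 153.04 − 0.018Q = 36.5 + 0.046Q → Q* = 1820.9375, P* = 120.2631.
The subsidy lowers effective supply by 43.28: P = 0.046Q − 6.78.
New quantity: 153.04 − 0.018Q = 0.046Q − 6.78 → Q' = 2497.1875.
Overproduction ΔQ = 2497.1875 − 1820.9375 = 676.25; wedge = subsidy = 43.28.
Welfare loss = ½ × 676.25 × 43.28 = $14634.05 thousand.

$14634.05 thousand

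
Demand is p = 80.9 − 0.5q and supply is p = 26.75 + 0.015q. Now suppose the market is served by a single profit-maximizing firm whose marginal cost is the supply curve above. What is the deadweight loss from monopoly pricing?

Competitive equilibrium: 80.9 − 0.5q = 26.75 + 0.015q → q* = 105.1456, p* = 28.3272.
Marginal revenue: MR = 80.9 − q. Set MR = MC: 80.9 − q = 26.75 + 0.015q → q_m = 53.3498.
Price p_m = 80.9 − 0.5·53.3498 = 54.2251; MC(q_m) = 26.75 + 0.015·53.3498 = 27.5502.
Competitive q* = 105.1456, so Δq = 51.7958; wedge = 54.2251 − 27.5502 = 26.6749.
Deadweight loss = ½ × 51.7958 × 26.6749 = 690.82.

690.82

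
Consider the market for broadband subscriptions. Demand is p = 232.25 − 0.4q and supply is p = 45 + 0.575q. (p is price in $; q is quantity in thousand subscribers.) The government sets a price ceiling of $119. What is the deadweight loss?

$1956.79 thousand

Competitive equilibrium: 232.25 − 0.4q = 45 + 0.575q → q* = 192.0513, p* = 155.4295.
At the ceiling p = 119, quantity supplied = (119 − 45)/0.575 = 128.6957.
Willingness to pay at q' = 128.6957: 232.25 − 0.4·128.6957 = 180.7717.
Δq = 192.0513 − 128.6957 = 63.3556; wedge = 180.7717 − 119 = 61.7717.
DWL = ½ × 63.3556 × 61.7717 = $1956.79 thousand.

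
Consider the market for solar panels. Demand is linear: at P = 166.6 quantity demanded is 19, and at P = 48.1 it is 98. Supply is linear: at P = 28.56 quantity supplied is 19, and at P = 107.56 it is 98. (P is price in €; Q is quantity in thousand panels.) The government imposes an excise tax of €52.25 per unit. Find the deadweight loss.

Demand slope = (48.1 − 166.6)/(98 − 19) = −1.5, so P = 195.1 − 1.5Q.
Supply slope = (107.56 − 28.56)/(98 − 19) = 1, so P = 9.56 + Q.
Competitive equilibrium: 195.1 − 1.5Q = 9.56 + Q → Q* = 74.216, P* = 83.776.
With the tax, the buyer price exceeds the seller price by 52.25: (195.1 − 1.5Q) − (9.56 + Q) = 52.25 → Q' = 53.316.
ΔQ = 74.216 − 53.316 = 20.9; the wedge equals the tax, 52.25.
Welfare loss = ½ × 20.9 × 52.25 = €546.01 thousand.

€546.01 thousand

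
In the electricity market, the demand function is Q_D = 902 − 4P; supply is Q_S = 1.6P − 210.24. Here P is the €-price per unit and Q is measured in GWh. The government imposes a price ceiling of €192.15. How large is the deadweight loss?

€46.80

In inverse form: demand P = 225.5 − 0.25Q, supply P = 131.4 + 0.625Q.
Competitive equilibrium: 225.5 − 0.25Q = 131.4 + 0.625Q → Q* = 107.5429, P* = 198.6143.
At the ceiling P = 192.15, quantity supplied = (192.15 − 131.4)/0.625 = 97.2.
Willingness to pay at Q' = 97.2: 225.5 − 0.25·97.2 = 201.2.
ΔQ = 107.5429 − 97.2 = 10.3429; wedge = 201.2 − 192.15 = 9.05.
Deadweight loss = ½ × 10.3429 × 9.05 = €46.80.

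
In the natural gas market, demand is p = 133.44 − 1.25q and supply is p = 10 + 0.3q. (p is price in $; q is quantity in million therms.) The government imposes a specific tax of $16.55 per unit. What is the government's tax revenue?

Competitive equilibrium: 133.44 − 1.25q = 10 + 0.3q → q* = 79.6387, p* = 33.8916.
With the tax, the buyer price exceeds the seller price by 16.55: (133.44 − 1.25q) − (10 + 0.3q) = 16.55 → q' = 68.9613.
Tax revenue = 16.55 × 68.9613 = $1141.31 million.

$1141.31 million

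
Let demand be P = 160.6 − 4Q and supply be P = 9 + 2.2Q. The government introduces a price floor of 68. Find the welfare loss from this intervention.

5.25

Competitive equilibrium: 160.6 − 4Q = 9 + 2.2Q → Q* = 24.4516, P* = 62.7935.
At the floor P = 68, quantity demanded = (160.6 − 68)/4 = 23.15.
Sellers' marginal cost at Q' = 23.15: 9 + 2.2·23.15 = 59.93.
ΔQ = 24.4516 − 23.15 = 1.3016; wedge = 68 − 59.93 = 8.07.
DWL = ½ × 1.3016 × 8.07 = 5.25.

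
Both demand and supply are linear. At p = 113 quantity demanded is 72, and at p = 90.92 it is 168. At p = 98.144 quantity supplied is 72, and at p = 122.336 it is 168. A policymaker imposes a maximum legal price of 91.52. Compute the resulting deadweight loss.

Demand slope = (90.92 − 113)/(168 − 72) = −0.23, so p = 129.56 − 0.23q.
Supply slope = (122.336 − 98.144)/(168 − 72) = 0.252, so p = 80 + 0.252q.
Competitive equilibrium: 129.56 − 0.23q = 80 + 0.252q → q* = 102.8216, p* = 105.911.
At the ceiling p = 91.52, quantity supplied = (91.52 − 80)/0.252 = 45.7143.
Willingness to pay at q' = 45.7143: 129.56 − 0.23·45.7143 = 119.0457.
Δq = 102.8216 − 45.7143 = 57.1073; wedge = 119.0457 − 91.52 = 27.5257.
Welfare loss = ½ × 57.1073 × 27.5257 = 785.96.

785.96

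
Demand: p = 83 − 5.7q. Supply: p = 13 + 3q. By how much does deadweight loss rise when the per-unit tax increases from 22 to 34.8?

Competitive equilibrium: 83 − 5.7q = 13 + 3q → q* = 8.046, p* = 37.1379.
For a per-unit tax t: Δq = t/8.7, so DWL = ½·t·(t/8.7) = t²/17.4.
At t = 22: DWL = 27.816. At t = 34.8: DWL = 69.6.
Increase = 69.6 − 27.816 = 41.78.

41.78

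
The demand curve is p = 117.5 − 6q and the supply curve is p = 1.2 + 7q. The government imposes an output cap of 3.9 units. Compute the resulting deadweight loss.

165.51

Competitive equilibrium: 117.5 − 6q = 1.2 + 7q → q* = 8.94615, p* = 63.82308.
At q = 3.9: demand price = 117.5 − 6·3.9 = 94.1; supply price = 1.2 + 7·3.9 = 28.5.
Δq = 8.94615 − 3.9 = 5.04615; wedge = 94.1 − 28.5 = 65.6.
The triangle = ½ × 5.04615 × 65.6 = 165.51.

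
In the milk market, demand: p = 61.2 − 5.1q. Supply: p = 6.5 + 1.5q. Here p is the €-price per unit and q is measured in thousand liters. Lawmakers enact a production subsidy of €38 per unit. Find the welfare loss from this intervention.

Competitive equilibrium: 61.2 − 5.1q = 6.5 + 1.5q → q* = 8.2879, p* = 18.9318.
The subsidy lowers effective supply by 38: p = 1.5q − 31.5.
New quantity: 61.2 − 5.1q = 1.5q − 31.5 → q' = 14.0455.
Overproduction Δq = 14.0455 − 8.2879 = 5.7576; wedge = subsidy = 38.
The triangle = ½ × 5.7576 × 38 = €109.39 thousand.

€109.39 thousand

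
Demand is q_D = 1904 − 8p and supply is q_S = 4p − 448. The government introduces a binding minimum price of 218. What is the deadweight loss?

5808

In inverse form: demand p = 238 − 0.125q, supply p = 112 + 0.25q.
Competitive equilibrium: 238 − 0.125q = 112 + 0.25q → q* = 336, p* = 196.
At the floor p = 218, quantity demanded = (238 − 218)/0.125 = 160.
Sellers' marginal cost at q' = 160: 112 + 0.25·160 = 152.
Δq = 336 − 160 = 176; wedge = 218 − 152 = 66.
Welfare loss = ½ × 176 × 66 = 5808.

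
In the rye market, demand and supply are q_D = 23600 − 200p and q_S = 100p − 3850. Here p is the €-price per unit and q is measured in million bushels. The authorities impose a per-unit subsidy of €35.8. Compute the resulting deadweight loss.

In inverse form: demand p = 118 − 0.005q, supply p = 38.5 + 0.01q.
Competitive equilibrium: 118 − 0.005q = 38.5 + 0.01q → q* = 5300, p* = 91.5.
The subsidy lowers effective supply by 35.8: p = 2.7 + 0.01q.
New quantity: 118 − 0.005q = 2.7 + 0.01q → q' = 7686.6667.
Overproduction Δq = 7686.6667 − 5300 = 2386.6667; wedge = subsidy = 35.8.
DWL = ½ × 2386.6667 × 35.8 = €42721.33 million.

€42721.33 million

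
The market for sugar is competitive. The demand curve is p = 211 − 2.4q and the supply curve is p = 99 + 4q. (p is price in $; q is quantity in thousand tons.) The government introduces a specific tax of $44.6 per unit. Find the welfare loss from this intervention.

Competitive equilibrium: 211 − 2.4q = 99 + 4q → q* = 17.5, p* = 169.
With the tax, the buyer price exceeds the seller price by 44.6: (211 − 2.4q) − (99 + 4q) = 44.6 → q' = 10.5313.
Δq = 17.5 − 10.5313 = 6.9687; the wedge equals the tax, 44.6.
The triangle = ½ × 6.9687 × 44.6 = $155.40 thousand.

$155.40 thousand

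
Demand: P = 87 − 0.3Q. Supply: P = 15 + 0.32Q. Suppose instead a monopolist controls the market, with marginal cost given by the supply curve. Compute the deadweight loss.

444.54

Competitive equilibrium: 87 − 0.3Q = 15 + 0.32Q → Q* = 116.129, P* = 52.1613.
Marginal revenue: MR = 87 − 0.6Q. Set MR = MC: 87 − 0.6Q = 15 + 0.32Q → Q_m = 78.2609.
Price P_m = 87 − 0.3·78.2609 = 63.5217; MC(Q_m) = 15 + 0.32·78.2609 = 40.0435.
Competitive Q* = 116.129, so ΔQ = 37.8681; wedge = 63.5217 − 40.0435 = 23.4782.
Welfare loss = ½ × 37.8681 × 23.4782 = 444.54.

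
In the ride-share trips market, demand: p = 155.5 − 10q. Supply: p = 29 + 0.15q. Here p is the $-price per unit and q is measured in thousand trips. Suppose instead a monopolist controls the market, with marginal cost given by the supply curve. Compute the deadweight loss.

$194.15 thousand

Competitive equilibrium: 155.5 − 10q = 29 + 0.15q → q* = 12.4631, p* = 30.8695.
Marginal revenue: MR = 155.5 − 20q. Set MR = MC: 155.5 − 20q = 29 + 0.15q → q_m = 6.2779.
Price p_m = 155.5 − 10·6.2779 = 92.721; MC(q_m) = 29 + 0.15·6.2779 = 29.9417.
Competitive q* = 12.4631, so Δq = 6.1852; wedge = 92.721 − 29.9417 = 62.7793.
DWL = ½ × 6.1852 × 62.7793 = $194.15 thousand.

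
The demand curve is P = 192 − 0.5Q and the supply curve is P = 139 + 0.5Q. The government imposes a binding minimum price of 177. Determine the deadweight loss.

264.50

Competitive equilibrium: 192 − 0.5Q = 139 + 0.5Q → Q* = 53, P* = 165.5.
At the floor P = 177, quantity demanded = (192 − 177)/0.5 = 30.
Sellers' marginal cost at Q' = 30: 139 + 0.5·30 = 154.
ΔQ = 53 − 30 = 23; wedge = 177 − 154 = 23.
Deadweight loss = ½ × 23 × 23 = 264.50.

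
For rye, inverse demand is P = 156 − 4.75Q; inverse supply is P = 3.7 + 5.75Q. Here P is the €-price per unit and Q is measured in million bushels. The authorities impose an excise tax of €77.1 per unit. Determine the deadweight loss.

€283.07 million

Competitive equilibrium: 156 − 4.75Q = 3.7 + 5.75Q → Q* = 14.5048, P* = 87.1024.
With the tax, the buyer price exceeds the seller price by 77.1: (156 − 4.75Q) − (3.7 + 5.75Q) = 77.1 → Q' = 7.1619.
ΔQ = 14.5048 − 7.1619 = 7.3429; the wedge equals the tax, 77.1.
DWL = ½ × 7.3429 × 77.1 = €283.07 million.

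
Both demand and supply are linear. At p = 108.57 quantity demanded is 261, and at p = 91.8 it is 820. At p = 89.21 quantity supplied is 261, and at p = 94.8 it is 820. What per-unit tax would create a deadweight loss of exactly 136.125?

3.3

Demand slope = (91.8 − 108.57)/(820 − 261) = −0.03, so p = 116.4 − 0.03q.
Supply slope = (94.8 − 89.21)/(820 − 261) = 0.01, so p = 86.6 + 0.01q.
Competitive equilibrium: 116.4 − 0.03q = 86.6 + 0.01q → q* = 745, p* = 94.05.
A tax t gives Δq = t/0.04 and wedge t, so DWL = t²/0.08.
t²/0.08 = 136.125 → t² = 10.89 → t = 3.3.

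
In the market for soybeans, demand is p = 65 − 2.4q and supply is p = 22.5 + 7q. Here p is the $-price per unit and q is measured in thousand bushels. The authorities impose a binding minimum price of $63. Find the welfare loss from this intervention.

$63.92 thousand

Competitive equilibrium: 65 − 2.4q = 22.5 + 7q → q* = 4.52128, p* = 54.14894.
At the floor p = 63, quantity demanded = (65 − 63)/2.4 = 0.83333.
Sellers' marginal cost at q' = 0.83333: 22.5 + 7·0.83333 = 28.33331.
Δq = 4.52128 − 0.83333 = 3.68795; wedge = 63 − 28.33331 = 34.66669.
Welfare loss = ½ × 3.68795 × 34.66669 = $63.92 thousand.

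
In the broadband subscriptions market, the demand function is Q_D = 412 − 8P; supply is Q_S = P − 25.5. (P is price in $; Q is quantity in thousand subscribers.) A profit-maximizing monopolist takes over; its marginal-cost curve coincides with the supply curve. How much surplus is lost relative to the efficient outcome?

In inverse form: demand P = 51.5 − 0.125Q, supply P = 25.5 + Q.
Competitive equilibrium: 51.5 − 0.125Q = 25.5 + Q → Q* = 23.1111, P* = 48.6111.
Marginal revenue: MR = 51.5 − 0.25Q. Set MR = MC: 51.5 − 0.25Q = 25.5 + Q → Q_m = 20.8.
Price P_m = 51.5 − 0.125·20.8 = 48.9; MC(Q_m) = 25.5 + 1·20.8 = 46.3.
Competitive Q* = 23.1111, so ΔQ = 2.3111; wedge = 48.9 − 46.3 = 2.6.
Welfare loss = ½ × 2.3111 × 2.6 = $3 thousand.

$3 thousand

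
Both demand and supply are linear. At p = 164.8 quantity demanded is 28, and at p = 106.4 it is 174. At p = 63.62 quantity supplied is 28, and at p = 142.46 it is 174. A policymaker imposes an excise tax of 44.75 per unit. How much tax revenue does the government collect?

Demand slope = (106.4 − 164.8)/(174 − 28) = −0.4, so p = 176 − 0.4q.
Supply slope = (142.46 − 63.62)/(174 − 28) = 0.54, so p = 48.5 + 0.54q.
Competitive equilibrium: 176 − 0.4q = 48.5 + 0.54q → q* = 135.6383, p* = 121.7447.
With the tax, the buyer price exceeds the seller price by 44.75: (176 − 0.4q) − (48.5 + 0.54q) = 44.75 → q' = 88.0319.
Tax revenue = 44.75 × 88.0319 = 3939.43.

3939.43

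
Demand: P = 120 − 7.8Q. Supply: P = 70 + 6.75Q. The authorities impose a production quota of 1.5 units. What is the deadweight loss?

27.28

Competitive equilibrium: 120 − 7.8Q = 70 + 6.75Q → Q* = 3.4364, P* = 93.1959.
At Q = 1.5: demand price = 120 − 7.8·1.5 = 108.3; supply price = 70 + 6.75·1.5 = 80.125.
ΔQ = 3.4364 − 1.5 = 1.9364; wedge = 108.3 − 80.125 = 28.175.
DWL = ½ × 1.9364 × 28.175 = 27.28.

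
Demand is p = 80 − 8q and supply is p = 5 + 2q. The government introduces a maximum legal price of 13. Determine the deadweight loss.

Competitive equilibrium: 80 − 8q = 5 + 2q → q* = 7.5, p* = 20.
At the ceiling p = 13, quantity supplied = (13 − 5)/2 = 4.
Willingness to pay at q' = 4: 80 − 8·4 = 48.
Δq = 7.5 − 4 = 3.5; wedge = 48 − 13 = 35.
The triangle = ½ × 3.5 × 35 = 61.25.

61.25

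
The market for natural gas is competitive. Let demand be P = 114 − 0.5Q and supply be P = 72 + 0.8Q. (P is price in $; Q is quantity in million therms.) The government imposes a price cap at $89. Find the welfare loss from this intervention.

Competitive equilibrium: 114 − 0.5Q = 72 + 0.8Q → Q* = 32.3077, P* = 97.8462.
At the ceiling P = 89, quantity supplied = (89 − 72)/0.8 = 21.25.
Willingness to pay at Q' = 21.25: 114 − 0.5·21.25 = 103.375.
ΔQ = 32.3077 − 21.25 = 11.0577; wedge = 103.375 − 89 = 14.375.
Deadweight loss = ½ × 11.0577 × 14.375 = $79.48 million.

$79.48 million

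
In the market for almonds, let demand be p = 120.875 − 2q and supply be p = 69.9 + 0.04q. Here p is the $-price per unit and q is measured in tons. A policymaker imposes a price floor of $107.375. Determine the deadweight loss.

Competitive equilibrium: 120.875 − 2q = 69.9 + 0.04q → q* = 24.9877, p* = 70.8995.
At the floor p = 107.375, quantity demanded = (120.875 − 107.375)/2 = 6.75.
Sellers' marginal cost at q' = 6.75: 69.9 + 0.04·6.75 = 70.17.
Δq = 24.9877 − 6.75 = 18.2377; wedge = 107.375 − 70.17 = 37.205.
Deadweight loss = ½ × 18.2377 × 37.205 = $339.27.

$339.27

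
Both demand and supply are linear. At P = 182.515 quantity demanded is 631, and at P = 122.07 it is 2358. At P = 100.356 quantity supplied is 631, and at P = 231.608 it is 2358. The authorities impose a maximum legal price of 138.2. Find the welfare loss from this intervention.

3256.32

Demand slope = (122.07 − 182.515)/(2358 − 631) = −0.035, so P = 204.6 − 0.035Q.
Supply slope = (231.608 − 100.356)/(2358 − 631) = 0.076, so P = 52.4 + 0.076Q.
Competitive equilibrium: 204.6 − 0.035Q = 52.4 + 0.076Q → Q* = 1371.17117, P* = 156.60901.
At the ceiling P = 138.2, quantity supplied = (138.2 − 52.4)/0.076 = 1128.94737.
Willingness to pay at Q' = 1128.94737: 204.6 − 0.035·1128.94737 = 165.08684.
ΔQ = 1371.17117 − 1128.94737 = 242.2238; wedge = 165.08684 − 138.2 = 26.88684.
Deadweight loss = ½ × 242.2238 × 26.88684 = 3256.32.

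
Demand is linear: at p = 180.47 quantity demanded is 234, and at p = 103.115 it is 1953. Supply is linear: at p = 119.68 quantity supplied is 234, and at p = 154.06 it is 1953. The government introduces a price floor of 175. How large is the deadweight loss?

21517.19

Demand slope = (103.115 − 180.47)/(1953 − 234) = −0.045, so p = 191 − 0.045q.
Supply slope = (154.06 − 119.68)/(1953 − 234) = 0.02, so p = 115 + 0.02q.
Competitive equilibrium: 191 − 0.045q = 115 + 0.02q → q* = 1169.2308, p* = 138.3846.
At the floor p = 175, quantity demanded = (191 − 175)/0.045 = 355.5556.
Sellers' marginal cost at q' = 355.5556: 115 + 0.02·355.5556 = 122.1111.
Δq = 1169.2308 − 355.5556 = 813.6752; wedge = 175 − 122.1111 = 52.8889.
Deadweight loss = ½ × 813.6752 × 52.8889 = 21517.19.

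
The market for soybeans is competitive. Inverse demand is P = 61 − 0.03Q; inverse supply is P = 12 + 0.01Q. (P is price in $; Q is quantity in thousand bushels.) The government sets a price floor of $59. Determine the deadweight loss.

Competitive equilibrium: 61 − 0.03Q = 12 + 0.01Q → Q* = 1225, P* = 24.25.
At the floor P = 59, quantity demanded = (61 − 59)/0.03 = 66.66667.
Sellers' marginal cost at Q' = 66.66667: 12 + 0.01·66.66667 = 12.66667.
ΔQ = 1225 − 66.66667 = 1158.33333; wedge = 59 − 12.66667 = 46.33333.
Welfare loss = ½ × 1158.33333 × 46.33333 = $26834.72 thousand.

$26834.72 thousand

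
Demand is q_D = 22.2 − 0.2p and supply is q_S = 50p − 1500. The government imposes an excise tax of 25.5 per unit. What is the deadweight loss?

64.77

In inverse form: demand p = 111 − 5q, supply p = 30 + 0.02q.
Competitive equilibrium: 111 − 5q = 30 + 0.02q → q* = 16.1355, p* = 30.3227.
With the tax, the buyer price exceeds the seller price by 25.5: (111 − 5q) − (30 + 0.02q) = 25.5 → q' = 11.0558.
Δq = 16.1355 − 11.0558 = 5.0797; the wedge equals the tax, 25.5.
The triangle = ½ × 5.0797 × 25.5 = 64.77.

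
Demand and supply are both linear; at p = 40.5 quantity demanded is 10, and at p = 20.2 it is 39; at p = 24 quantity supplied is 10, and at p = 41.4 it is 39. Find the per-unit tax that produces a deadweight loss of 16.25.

Demand slope = (20.2 − 40.5)/(39 − 10) = −0.7, so p = 47.5 − 0.7q.
Supply slope = (41.4 − 24)/(39 − 10) = 0.6, so p = 18 + 0.6q.
Competitive equilibrium: 47.5 − 0.7q = 18 + 0.6q → q* = 22.6923, p* = 31.6154.
A tax t gives Δq = t/1.3 and wedge t, so DWL = t²/2.6.
t²/2.6 = 16.25 → t² = 42.25 → t = 6.5.

6.5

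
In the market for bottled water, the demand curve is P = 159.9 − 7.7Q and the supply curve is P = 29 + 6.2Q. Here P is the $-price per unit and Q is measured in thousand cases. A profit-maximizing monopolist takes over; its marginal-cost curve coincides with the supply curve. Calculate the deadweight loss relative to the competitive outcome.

$78.33 thousand

Competitive equilibrium: 159.9 − 7.7Q = 29 + 6.2Q → Q* = 9.4173, P* = 87.3871.
Marginal revenue: MR = 159.9 − 15.4Q. Set MR = MC: 159.9 − 15.4Q = 29 + 6.2Q → Q_m = 6.0602.
Price P_m = 159.9 − 7.7·6.0602 = 113.2365; MC(Q_m) = 29 + 6.2·6.0602 = 66.5732.
Competitive Q* = 9.4173, so ΔQ = 3.3571; wedge = 113.2365 − 66.5732 = 46.6633.
Welfare loss = ½ × 3.3571 × 46.6633 = $78.33 thousand.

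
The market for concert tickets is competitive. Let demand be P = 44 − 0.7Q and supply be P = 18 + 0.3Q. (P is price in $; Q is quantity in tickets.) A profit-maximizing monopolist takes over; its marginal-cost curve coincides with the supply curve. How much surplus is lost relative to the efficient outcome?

Competitive equilibrium: 44 − 0.7Q = 18 + 0.3Q → Q* = 26, P* = 25.8.
Marginal revenue: MR = 44 − 1.4Q. Set MR = MC: 44 − 1.4Q = 18 + 0.3Q → Q_m = 15.2941.
Price P_m = 44 − 0.7·15.2941 = 33.2941; MC(Q_m) = 18 + 0.3·15.2941 = 22.5882.
Competitive Q* = 26, so ΔQ = 10.7059; wedge = 33.2941 − 22.5882 = 10.7059.
Welfare loss = ½ × 10.7059 × 10.7059 = $57.31.

$57.31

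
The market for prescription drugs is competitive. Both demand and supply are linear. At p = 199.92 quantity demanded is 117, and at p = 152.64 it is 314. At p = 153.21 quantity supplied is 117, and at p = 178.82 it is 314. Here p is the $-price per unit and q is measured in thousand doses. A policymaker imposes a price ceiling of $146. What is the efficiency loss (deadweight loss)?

Demand slope = (152.64 − 199.92)/(314 − 117) = −0.24, so p = 228 − 0.24q.
Supply slope = (178.82 − 153.21)/(314 − 117) = 0.13, so p = 138 + 0.13q.
Competitive equilibrium: 228 − 0.24q = 138 + 0.13q → q* = 243.2432, p* = 169.6216.
At the ceiling p = 146, quantity supplied = (146 − 138)/0.13 = 61.5385.
Willingness to pay at q' = 61.5385: 228 − 0.24·61.5385 = 213.2308.
Δq = 243.2432 − 61.5385 = 181.7047; wedge = 213.2308 − 146 = 67.2308.
Deadweight loss = ½ × 181.7047 × 67.2308 = $6108.08 thousand.

$6108.08 thousand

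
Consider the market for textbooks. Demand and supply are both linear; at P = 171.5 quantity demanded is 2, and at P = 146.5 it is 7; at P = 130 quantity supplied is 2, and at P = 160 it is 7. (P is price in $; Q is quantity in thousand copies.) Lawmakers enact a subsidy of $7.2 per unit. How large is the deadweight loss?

Demand slope = (146.5 − 171.5)/(7 − 2) = −5, so P = 181.5 − 5Q.
Supply slope = (160 − 130)/(7 − 2) = 6, so P = 118 + 6Q.
Competitive equilibrium: 181.5 − 5Q = 118 + 6Q → Q* = 5.7727, P* = 152.6364.
The subsidy lowers effective supply by 7.2: P = 110.8 + 6Q.
New quantity: 181.5 − 5Q = 110.8 + 6Q → Q' = 6.4273.
Overproduction ΔQ = 6.4273 − 5.7727 = 0.6546; wedge = subsidy = 7.2.
DWL = ½ × 0.6546 × 7.2 = $2.36 thousand.

$2.36 thousand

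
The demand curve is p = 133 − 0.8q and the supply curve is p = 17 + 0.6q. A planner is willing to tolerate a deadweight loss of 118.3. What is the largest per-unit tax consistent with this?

18.2

Competitive equilibrium: 133 − 0.8q = 17 + 0.6q → q* = 82.8571, p* = 66.7143.
A tax t gives Δq = t/1.4 and wedge t, so DWL = t²/2.8.
t²/2.8 = 118.3 → t² = 331.24 → t = 18.2.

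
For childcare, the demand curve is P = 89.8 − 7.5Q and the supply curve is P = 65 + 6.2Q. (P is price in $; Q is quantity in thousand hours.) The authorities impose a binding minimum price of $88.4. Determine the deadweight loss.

$18.06 thousand

Competitive equilibrium: 89.8 − 7.5Q = 65 + 6.2Q → Q* = 1.8102, P* = 76.2234.
At the floor P = 88.4, quantity demanded = (89.8 − 88.4)/7.5 = 0.1867.
Sellers' marginal cost at Q' = 0.1867: 65 + 6.2·0.1867 = 66.1575.
ΔQ = 1.8102 − 0.1867 = 1.6235; wedge = 88.4 − 66.1575 = 22.2425.
Deadweight loss = ½ × 1.6235 × 22.2425 = $18.06 thousand.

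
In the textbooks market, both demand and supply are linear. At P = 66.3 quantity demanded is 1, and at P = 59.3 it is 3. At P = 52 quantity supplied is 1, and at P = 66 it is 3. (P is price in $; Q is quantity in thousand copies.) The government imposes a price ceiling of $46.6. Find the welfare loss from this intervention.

$23.89 thousand

Demand slope = (59.3 − 66.3)/(3 − 1) = −3.5, so P = 69.8 − 3.5Q.
Supply slope = (66 − 52)/(3 − 1) = 7, so P = 45 + 7Q.
Competitive equilibrium: 69.8 − 3.5Q = 45 + 7Q → Q* = 2.3619, P* = 61.5333.
At the ceiling P = 46.6, quantity supplied = (46.6 − 45)/7 = 0.2286.
Willingness to pay at Q' = 0.2286: 69.8 − 3.5·0.2286 = 68.9999.
ΔQ = 2.3619 − 0.2286 = 2.1333; wedge = 68.9999 − 46.6 = 22.3999.
DWL = ½ × 2.1333 × 22.3999 = $23.89 thousand.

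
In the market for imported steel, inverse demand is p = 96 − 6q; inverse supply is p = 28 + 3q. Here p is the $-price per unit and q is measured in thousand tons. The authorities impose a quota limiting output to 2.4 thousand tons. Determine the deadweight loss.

$119.61 thousand

Competitive equilibrium: 96 − 6q = 28 + 3q → q* = 7.5556, p* = 50.6667.
At q = 2.4: demand price = 96 − 6·2.4 = 81.6; supply price = 28 + 3·2.4 = 35.2.
Δq = 7.5556 − 2.4 = 5.1556; wedge = 81.6 − 35.2 = 46.4.
Welfare loss = ½ × 5.1556 × 46.4 = $119.61 thousand.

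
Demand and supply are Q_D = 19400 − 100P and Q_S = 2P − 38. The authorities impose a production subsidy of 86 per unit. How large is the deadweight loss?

In inverse form: demand P = 194 − 0.01Q, supply P = 19 + 0.5Q.
Competitive equilibrium: 194 − 0.01Q = 19 + 0.5Q → Q* = 343.1373, P* = 190.5686.
The subsidy lowers effective supply by 86: P = 0.5Q − 67.
New quantity: 194 − 0.01Q = 0.5Q − 67 → Q' = 511.7647.
Overproduction ΔQ = 511.7647 − 343.1373 = 168.6274; wedge = subsidy = 86.
Welfare loss = ½ × 168.6274 × 86 = 7250.98.

7250.98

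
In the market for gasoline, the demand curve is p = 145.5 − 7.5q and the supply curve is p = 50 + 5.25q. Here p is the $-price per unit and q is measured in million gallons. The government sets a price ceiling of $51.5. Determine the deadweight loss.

Competitive equilibrium: 145.5 − 7.5q = 50 + 5.25q → q* = 7.4902, p* = 89.3235.
At the ceiling p = 51.5, quantity supplied = (51.5 − 50)/5.25 = 0.2857.
Willingness to pay at q' = 0.2857: 145.5 − 7.5·0.2857 = 143.3573.
Δq = 7.4902 − 0.2857 = 7.2045; wedge = 143.3573 − 51.5 = 91.8573.
Deadweight loss = ½ × 7.2045 × 91.8573 = $330.89 million.

$330.89 million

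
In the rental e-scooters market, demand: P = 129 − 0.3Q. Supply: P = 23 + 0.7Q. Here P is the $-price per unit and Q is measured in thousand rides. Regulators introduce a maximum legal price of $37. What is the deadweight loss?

Competitive equilibrium: 129 − 0.3Q = 23 + 0.7Q → Q* = 106, P* = 97.2.
At the ceiling P = 37, quantity supplied = (37 − 23)/0.7 = 20.
Willingness to pay at Q' = 20: 129 − 0.3·20 = 123.
ΔQ = 106 − 20 = 86; wedge = 123 − 37 = 86.
Deadweight loss = ½ × 86 × 86 = $3698 thousand.

$3698 thousand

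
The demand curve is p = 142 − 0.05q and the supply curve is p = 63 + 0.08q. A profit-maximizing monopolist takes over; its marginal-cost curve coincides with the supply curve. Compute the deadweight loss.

Competitive equilibrium: 142 − 0.05q = 63 + 0.08q → q* = 607.6923, p* = 111.6154.
Marginal revenue: MR = 142 − 0.1q. Set MR = MC: 142 − 0.1q = 63 + 0.08q → q_m = 438.8889.
Price p_m = 142 − 0.05·438.8889 = 120.0556; MC(q_m) = 63 + 0.08·438.8889 = 98.1111.
Competitive q* = 607.6923, so Δq = 168.8034; wedge = 120.0556 − 98.1111 = 21.9445.
The triangle = ½ × 168.8034 × 21.9445 = 1852.15.

1852.15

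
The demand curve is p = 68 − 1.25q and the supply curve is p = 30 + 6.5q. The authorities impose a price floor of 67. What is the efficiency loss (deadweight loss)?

Competitive equilibrium: 68 − 1.25q = 30 + 6.5q → q* = 4.9032, p* = 61.871.
At the floor p = 67, quantity demanded = (68 − 67)/1.25 = 0.8.
Sellers' marginal cost at q' = 0.8: 30 + 6.5·0.8 = 35.2.
Δq = 4.9032 − 0.8 = 4.1032; wedge = 67 − 35.2 = 31.8.
DWL = ½ × 4.1032 × 31.8 = 65.24.

65.24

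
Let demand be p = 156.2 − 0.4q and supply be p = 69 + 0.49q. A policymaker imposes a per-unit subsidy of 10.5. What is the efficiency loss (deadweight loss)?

61.94

Competitive equilibrium: 156.2 − 0.4q = 69 + 0.49q → q* = 97.9775, p* = 117.009.
The subsidy lowers effective supply by 10.5: p = 58.5 + 0.49q.
New quantity: 156.2 − 0.4q = 58.5 + 0.49q → q' = 109.7753.
Overproduction Δq = 109.7753 − 97.9775 = 11.7978; wedge = subsidy = 10.5.
The triangle = ½ × 11.7978 × 10.5 = 61.94.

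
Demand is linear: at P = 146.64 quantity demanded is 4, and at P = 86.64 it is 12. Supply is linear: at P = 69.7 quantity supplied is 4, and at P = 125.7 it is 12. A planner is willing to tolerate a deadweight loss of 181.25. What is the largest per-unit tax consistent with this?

72.5

Demand slope = (86.64 − 146.64)/(12 − 4) = −7.5, so P = 176.64 − 7.5Q.
Supply slope = (125.7 − 69.7)/(12 − 4) = 7, so P = 41.7 + 7Q.
Competitive equilibrium: 176.64 − 7.5Q = 41.7 + 7Q → Q* = 9.3062, P* = 106.8434.
A tax t gives ΔQ = t/14.5 and wedge t, so DWL = t²/29.
t²/29 = 181.25 → t² = 5256.25 → t = 72.5.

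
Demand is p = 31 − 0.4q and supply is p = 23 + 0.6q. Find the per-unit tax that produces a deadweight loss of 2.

2

Competitive equilibrium: 31 − 0.4q = 23 + 0.6q → q* = 8, p* = 27.8.
A tax t gives Δq = t/1 and wedge t, so DWL = t²/2.
t²/2 = 2 → t² = 4 → t = 2.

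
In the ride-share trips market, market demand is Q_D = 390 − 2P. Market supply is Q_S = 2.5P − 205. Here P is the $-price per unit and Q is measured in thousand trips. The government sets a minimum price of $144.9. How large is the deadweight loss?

In inverse form: demand P = 195 − 0.5Q, supply P = 82 + 0.4Q.
Competitive equilibrium: 195 − 0.5Q = 82 + 0.4Q → Q* = 125.5556, P* = 132.2222.
At the floor P = 144.9, quantity demanded = (195 − 144.9)/0.5 = 100.2.
Sellers' marginal cost at Q' = 100.2: 82 + 0.4·100.2 = 122.08.
ΔQ = 125.5556 − 100.2 = 25.3556; wedge = 144.9 − 122.08 = 22.82.
Deadweight loss = ½ × 25.3556 × 22.82 = $289.31 thousand.

$289.31 thousand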